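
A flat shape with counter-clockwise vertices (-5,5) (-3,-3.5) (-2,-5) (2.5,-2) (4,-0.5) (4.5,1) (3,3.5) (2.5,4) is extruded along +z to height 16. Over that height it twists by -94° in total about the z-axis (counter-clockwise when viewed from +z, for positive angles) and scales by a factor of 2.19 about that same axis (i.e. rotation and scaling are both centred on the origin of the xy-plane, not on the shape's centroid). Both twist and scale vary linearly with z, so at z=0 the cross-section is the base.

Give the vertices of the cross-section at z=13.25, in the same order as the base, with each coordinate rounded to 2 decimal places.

t = z/height = 13.25/16 = 0.828125
s = 1 + (scale-1)·z/height = 1 + (2.19-1)·13.25/16 = 1.985469
θ = twist·z/height = -94°·13.25/16 = -77.8438° = -1.358630 rad
cos θ = 0.210578, sin θ = -0.977577 (intermediates below are computed at full precision and shown rounded to 5 d.p.)
v1: (-5,5) → rotate → (3.83499,5.94078) → ×s → (7.61426,11.79523) → (7.61,11.80)
v2: (-3,-3.5) → rotate → (-4.05325,2.19571) → ×s → (-8.04761,4.35951) → (-8.05,4.36)
v3: (-2,-5) → rotate → (-5.30904,0.90226) → ×s → (-10.54094,1.79141) → (-10.54,1.79)
v4: (2.5,-2) → rotate → (-1.42871,-2.86510) → ×s → (-2.83665,-5.68856) → (-2.84,-5.69)
v5: (4,-0.5) → rotate → (0.35353,-4.01560) → ×s → (0.70191,-7.97284) → (0.70,-7.97)
v6: (4.5,1) → rotate → (1.92518,-4.18852) → ×s → (3.82238,-8.31617) → (3.82,-8.32)
v7: (3,3.5) → rotate → (4.05325,-2.19571) → ×s → (8.04761,-4.35951) → (8.05,-4.36)
v8: (2.5,4) → rotate → (4.43675,-1.60163) → ×s → (8.80904,-3.17998) → (8.81,-3.18)

Cross-section at z=13.25: (7.61,11.80) (-8.05,4.36) (-10.54,1.79) (-2.84,-5.69) (0.70,-7.97) (3.82,-8.32) (8.05,-4.36) (8.81,-3.18)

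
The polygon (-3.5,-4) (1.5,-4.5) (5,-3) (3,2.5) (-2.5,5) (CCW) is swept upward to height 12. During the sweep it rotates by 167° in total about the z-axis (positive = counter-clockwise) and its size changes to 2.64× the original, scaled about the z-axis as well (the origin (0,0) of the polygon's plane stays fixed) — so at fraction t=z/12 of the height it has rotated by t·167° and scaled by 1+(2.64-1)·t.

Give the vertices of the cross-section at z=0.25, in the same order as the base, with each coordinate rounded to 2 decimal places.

t = z/height = 0.25/12 = 0.0208333
s = 1 + (scale-1)·z/height = 1 + (2.64-1)·0.25/12 = 1.034167
θ = twist·z/height = 167°·0.25/12 = 3.4792° = 0.060723 rad
cos θ = 0.998157, sin θ = 0.060686 (intermediates below are computed at full precision and shown rounded to 5 d.p.)
v1: (-3.5,-4) → rotate → (-3.25081,-4.20503) → ×s → (-3.36188,-4.34870) → (-3.36,-4.35)
v2: (1.5,-4.5) → rotate → (1.77032,-4.40068) → ×s → (1.83081,-4.55103) → (1.83,-4.55)
v3: (5,-3) → rotate → (5.17284,-2.69104) → ×s → (5.34958,-2.78299) → (5.35,-2.78)
v4: (3,2.5) → rotate → (2.84276,2.67745) → ×s → (2.93988,2.76893) → (2.94,2.77)
v5: (-2.5,5) → rotate → (-2.79882,4.83907) → ×s → (-2.89445,5.00441) → (-2.89,5.00)

Cross-section at z=0.25: (-3.36,-4.35) (1.83,-4.55) (5.35,-2.78) (2.94,2.77) (-2.89,5.00)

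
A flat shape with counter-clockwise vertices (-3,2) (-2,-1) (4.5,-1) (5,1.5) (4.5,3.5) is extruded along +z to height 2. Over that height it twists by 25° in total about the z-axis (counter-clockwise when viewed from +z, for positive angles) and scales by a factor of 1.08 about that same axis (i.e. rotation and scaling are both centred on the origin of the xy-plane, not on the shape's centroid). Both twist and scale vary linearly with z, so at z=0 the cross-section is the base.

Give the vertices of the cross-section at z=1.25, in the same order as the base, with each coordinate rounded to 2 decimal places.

t = z/height = 1.25/2 = 0.625
s = 1 + (scale-1)·z/height = 1 + (1.08-1)·1.25/2 = 1.050000
θ = twist·z/height = 25°·1.25/2 = 15.6250° = 0.272708 rad
cos θ = 0.963045, sin θ = 0.269340 (intermediates below are computed at full precision and shown rounded to 5 d.p.)
v1: (-3,2) → rotate → (-3.42782,1.11807) → ×s → (-3.59921,1.17397) → (-3.60,1.17)
v2: (-2,-1) → rotate → (-1.65675,-1.50173) → ×s → (-1.73959,-1.57681) → (-1.74,-1.58)
v3: (4.5,-1) → rotate → (4.60304,0.24899) → ×s → (4.83320,0.26143) → (4.83,0.26)
v4: (5,1.5) → rotate → (4.41122,2.79127) → ×s → (4.63178,2.93083) → (4.63,2.93)
v5: (4.5,3.5) → rotate → (3.39101,4.58269) → ×s → (3.56056,4.81182) → (3.56,4.81)

Cross-section at z=1.25: (-3.60,1.17) (-1.74,-1.58) (4.83,0.26) (4.63,2.93) (3.56,4.81)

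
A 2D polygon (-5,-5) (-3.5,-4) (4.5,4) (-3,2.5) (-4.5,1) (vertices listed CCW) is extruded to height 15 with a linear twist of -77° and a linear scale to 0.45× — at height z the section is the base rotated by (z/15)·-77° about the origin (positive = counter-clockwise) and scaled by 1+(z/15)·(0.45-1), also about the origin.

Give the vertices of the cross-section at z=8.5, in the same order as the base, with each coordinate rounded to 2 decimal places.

t = z/height = 8.5/15 = 0.566667
s = 1 + (scale-1)·z/height = 1 + (0.45-1)·8.5/15 = 0.688333
θ = twist·z/height = -77°·8.5/15 = -43.6333° = -0.761545 rad
cos θ = 0.723771, sin θ = -0.690041 (intermediates below are computed at full precision and shown rounded to 5 d.p.)
v1: (-5,-5) → rotate → (-7.06906,-0.16865) → ×s → (-4.86587,-0.11609) → (-4.87,-0.12)
v2: (-3.5,-4) → rotate → (-5.29336,-0.47994) → ×s → (-3.64360,-0.33036) → (-3.64,-0.33)
v3: (4.5,4) → rotate → (6.01713,-0.21010) → ×s → (4.14179,-0.14462) → (4.14,-0.14)
v4: (-3,2.5) → rotate → (-0.44621,3.87955) → ×s → (-0.30714,2.67042) → (-0.31,2.67)
v5: (-4.5,1) → rotate → (-2.56693,3.82895) → ×s → (-1.76690,2.63560) → (-1.77,2.64)

Cross-section at z=8.5: (-4.87,-0.12) (-3.64,-0.33) (4.14,-0.14) (-0.31,2.67) (-1.77,2.64)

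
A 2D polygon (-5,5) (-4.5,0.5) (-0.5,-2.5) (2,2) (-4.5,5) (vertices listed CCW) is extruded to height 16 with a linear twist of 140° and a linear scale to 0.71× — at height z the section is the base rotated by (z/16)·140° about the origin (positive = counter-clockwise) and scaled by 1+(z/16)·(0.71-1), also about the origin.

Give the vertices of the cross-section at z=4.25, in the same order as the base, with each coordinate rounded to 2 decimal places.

t = z/height = 4.25/16 = 0.265625
s = 1 + (scale-1)·z/height = 1 + (0.71-1)·4.25/16 = 0.922969
θ = twist·z/height = 140°·4.25/16 = 37.1875° = 0.649044 rad
cos θ = 0.796662, sin θ = 0.604425 (intermediates below are computed at full precision and shown rounded to 5 d.p.)
v1: (-5,5) → rotate → (-7.00544,0.96118) → ×s → (-6.46580,0.88714) → (-6.47,0.89)
v2: (-4.5,0.5) → rotate → (-3.88719,-2.32158) → ×s → (-3.58776,-2.14275) → (-3.59,-2.14)
v3: (-0.5,-2.5) → rotate → (1.11273,-2.29387) → ×s → (1.02702,-2.11717) → (1.03,-2.12)
v4: (2,2) → rotate → (0.38447,2.80217) → ×s → (0.35486,2.58632) → (0.35,2.59)
v5: (-4.5,5) → rotate → (-6.60710,1.26340) → ×s → (-6.09815,1.16607) → (-6.10,1.17)

Cross-section at z=4.25: (-6.47,0.89) (-3.59,-2.14) (1.03,-2.12) (0.35,2.59) (-6.10,1.17)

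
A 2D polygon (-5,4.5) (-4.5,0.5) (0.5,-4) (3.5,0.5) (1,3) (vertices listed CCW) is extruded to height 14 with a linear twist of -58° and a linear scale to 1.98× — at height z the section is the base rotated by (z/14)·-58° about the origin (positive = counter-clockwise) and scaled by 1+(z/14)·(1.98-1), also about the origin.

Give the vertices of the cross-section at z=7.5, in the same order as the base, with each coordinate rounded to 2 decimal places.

Cross-section at z=7.5: (-2.99,9.81) (-5.48,4.19) (-2.50,-5.62) (4.97,-2.10) (3.67,3.13)

t = z/height = 7.5/14 = 0.535714
s = 1 + (scale-1)·z/height = 1 + (1.98-1)·7.5/14 = 1.525000
θ = twist·z/height = -58°·7.5/14 = -31.0714° = -0.542299 rad
cos θ = 0.856525, sin θ = -0.516106 (intermediates below are computed at full precision and shown rounded to 5 d.p.)
v1: (-5,4.5) → rotate → (-1.96014,6.43489) → ×s → (-2.98922,9.81321) → (-2.99,9.81)
v2: (-4.5,0.5) → rotate → (-3.59631,2.75074) → ×s → (-5.48437,4.19488) → (-5.48,4.19)
v3: (0.5,-4) → rotate → (-1.63616,-3.68415) → ×s → (-2.49515,-5.61833) → (-2.50,-5.62)
v4: (3.5,0.5) → rotate → (3.25589,-1.37811) → ×s → (4.96523,-2.10162) → (4.97,-2.10)
v5: (1,3) → rotate → (2.40484,2.05347) → ×s → (3.66739,3.13154) → (3.67,3.13)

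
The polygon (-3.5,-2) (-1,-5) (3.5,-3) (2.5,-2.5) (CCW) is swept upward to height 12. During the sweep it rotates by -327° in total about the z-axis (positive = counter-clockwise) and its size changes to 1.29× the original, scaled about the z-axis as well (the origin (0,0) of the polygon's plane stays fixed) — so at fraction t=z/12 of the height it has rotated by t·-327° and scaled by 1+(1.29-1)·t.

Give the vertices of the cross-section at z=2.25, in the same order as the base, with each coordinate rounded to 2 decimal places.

Cross-section at z=2.25: (-3.62,2.23) (-5.13,-1.61) (-1.00,-4.76) (-1.05,-3.58)

t = z/height = 2.25/12 = 0.1875
s = 1 + (scale-1)·z/height = 1 + (1.29-1)·2.25/12 = 1.054375
θ = twist·z/height = -327°·2.25/12 = -61.3125° = -1.070105 rad
cos θ = 0.480032, sin θ = -0.877251 (intermediates below are computed at full precision and shown rounded to 5 d.p.)
v1: (-3.5,-2) → rotate → (-3.43461,2.11031) → ×s → (-3.62137,2.22506) → (-3.62,2.23)
v2: (-1,-5) → rotate → (-4.86629,-1.52291) → ×s → (-5.13089,-1.60572) → (-5.13,-1.61)
v3: (3.5,-3) → rotate → (-0.95164,-4.51047) → ×s → (-1.00339,-4.75573) → (-1.00,-4.76)
v4: (2.5,-2.5) → rotate → (-0.99305,-3.39321) → ×s → (-1.04704,-3.57771) → (-1.05,-3.58)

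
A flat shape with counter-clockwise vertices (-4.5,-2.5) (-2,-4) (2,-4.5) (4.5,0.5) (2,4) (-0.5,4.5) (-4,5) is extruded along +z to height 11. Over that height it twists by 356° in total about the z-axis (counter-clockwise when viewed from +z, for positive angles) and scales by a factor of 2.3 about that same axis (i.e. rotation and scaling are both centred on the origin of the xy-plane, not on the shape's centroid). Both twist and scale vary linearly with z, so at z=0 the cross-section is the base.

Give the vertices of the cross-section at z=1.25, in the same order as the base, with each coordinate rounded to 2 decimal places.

t = z/height = 1.25/11 = 0.113636
s = 1 + (scale-1)·z/height = 1 + (2.3-1)·1.25/11 = 1.147727
θ = twist·z/height = 356°·1.25/11 = 40.4545° = 0.706065 rad
cos θ = 0.760921, sin θ = 0.648845 (intermediates below are computed at full precision and shown rounded to 5 d.p.)
v1: (-4.5,-2.5) → rotate → (-1.80203,-4.82210) → ×s → (-2.06824,-5.53446) → (-2.07,-5.53)
v2: (-2,-4) → rotate → (1.07354,-4.34137) → ×s → (1.23213,-4.98271) → (1.23,-4.98)
v3: (2,-4.5) → rotate → (4.44164,-2.12646) → ×s → (5.09779,-2.44059) → (5.10,-2.44)
v4: (4.5,0.5) → rotate → (3.09972,3.30026) → ×s → (3.55764,3.78780) → (3.56,3.79)
v5: (2,4) → rotate → (-1.07354,4.34137) → ×s → (-1.23213,4.98271) → (-1.23,4.98)
v6: (-0.5,4.5) → rotate → (-3.30026,3.09972) → ×s → (-3.78780,3.55764) → (-3.79,3.56)
v7: (-4,5) → rotate → (-6.28791,1.20923) → ×s → (-7.21680,1.38786) → (-7.22,1.39)

Cross-section at z=1.25: (-2.07,-5.53) (1.23,-4.98) (5.10,-2.44) (3.56,3.79) (-1.23,4.98) (-3.79,3.56) (-7.22,1.39)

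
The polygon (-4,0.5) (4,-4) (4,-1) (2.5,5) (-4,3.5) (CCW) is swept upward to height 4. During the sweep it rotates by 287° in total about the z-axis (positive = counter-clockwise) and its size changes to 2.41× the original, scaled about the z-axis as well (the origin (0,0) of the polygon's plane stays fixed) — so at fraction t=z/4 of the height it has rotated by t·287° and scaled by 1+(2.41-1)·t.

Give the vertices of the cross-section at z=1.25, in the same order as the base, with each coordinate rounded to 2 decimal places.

t = z/height = 1.25/4 = 0.3125
s = 1 + (scale-1)·z/height = 1 + (2.41-1)·1.25/4 = 1.440625
θ = twist·z/height = 287°·1.25/4 = 89.6875° = 1.565342 rad
cos θ = 0.005454, sin θ = 0.999985 (intermediates below are computed at full precision and shown rounded to 5 d.p.)
v1: (-4,0.5) → rotate → (-0.52181,-3.99721) → ×s → (-0.75173,-5.75849) → (-0.75,-5.76)
v2: (4,-4) → rotate → (4.02176,3.97812) → ×s → (5.79384,5.73098) → (5.79,5.73)
v3: (4,-1) → rotate → (1.02180,3.99449) → ×s → (1.47203,5.75456) → (1.47,5.75)
v4: (2.5,5) → rotate → (-4.98629,2.52723) → ×s → (-7.18337,3.64080) → (-7.18,3.64)
v5: (-4,3.5) → rotate → (-3.52176,-3.98085) → ×s → (-5.07354,-5.73491) → (-5.07,-5.73)

Cross-section at z=1.25: (-0.75,-5.76) (5.79,5.73) (1.47,5.75) (-7.18,3.64) (-5.07,-5.73)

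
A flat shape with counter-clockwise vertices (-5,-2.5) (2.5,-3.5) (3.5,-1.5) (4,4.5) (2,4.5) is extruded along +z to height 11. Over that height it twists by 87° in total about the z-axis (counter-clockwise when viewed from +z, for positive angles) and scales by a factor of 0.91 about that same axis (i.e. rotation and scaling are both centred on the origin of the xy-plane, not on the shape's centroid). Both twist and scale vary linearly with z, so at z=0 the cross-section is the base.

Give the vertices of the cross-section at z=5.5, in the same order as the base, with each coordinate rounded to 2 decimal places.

t = z/height = 5.5/11 = 0.5
s = 1 + (scale-1)·z/height = 1 + (0.91-1)·5.5/11 = 0.955000
θ = twist·z/height = 87°·5.5/11 = 43.5000° = 0.759218 rad
cos θ = 0.725374, sin θ = 0.688355 (intermediates below are computed at full precision and shown rounded to 5 d.p.)
v1: (-5,-2.5) → rotate → (-1.90599,-5.25521) → ×s → (-1.82022,-5.01872) → (-1.82,-5.02)
v2: (2.5,-3.5) → rotate → (4.22268,-0.81792) → ×s → (4.03266,-0.78112) → (4.03,-0.78)
v3: (3.5,-1.5) → rotate → (3.57134,1.32118) → ×s → (3.41063,1.26173) → (3.41,1.26)
v4: (4,4.5) → rotate → (-0.19610,6.01760) → ×s → (-0.18727,5.74681) → (-0.19,5.75)
v5: (2,4.5) → rotate → (-1.64685,4.64089) → ×s → (-1.57274,4.43205) → (-1.57,4.43)

Cross-section at z=5.5: (-1.82,-5.02) (4.03,-0.78) (3.41,1.26) (-0.19,5.75) (-1.57,4.43)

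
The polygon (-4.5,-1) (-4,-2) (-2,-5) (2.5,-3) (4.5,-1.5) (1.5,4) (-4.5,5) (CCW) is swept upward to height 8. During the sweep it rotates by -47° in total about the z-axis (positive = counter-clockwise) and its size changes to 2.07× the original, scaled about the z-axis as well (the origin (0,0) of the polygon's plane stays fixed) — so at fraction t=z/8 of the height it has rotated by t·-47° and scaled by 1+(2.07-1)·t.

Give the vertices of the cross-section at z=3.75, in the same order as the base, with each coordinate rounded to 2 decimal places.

t = z/height = 3.75/8 = 0.46875
s = 1 + (scale-1)·z/height = 1 + (2.07-1)·3.75/8 = 1.501563
θ = twist·z/height = -47°·3.75/8 = -22.0313° = -0.384518 rad
cos θ = 0.926979, sin θ = -0.375112 (intermediates below are computed at full precision and shown rounded to 5 d.p.)
v1: (-4.5,-1) → rotate → (-4.54652,0.76103) → ×s → (-6.82688,1.14273) → (-6.83,1.14)
v2: (-4,-2) → rotate → (-4.45814,-0.35351) → ×s → (-6.69418,-0.53082) → (-6.69,-0.53)
v3: (-2,-5) → rotate → (-3.72952,-3.88467) → ×s → (-5.60011,-5.83308) → (-5.60,-5.83)
v4: (2.5,-3) → rotate → (1.19211,-3.71872) → ×s → (1.79003,-5.58389) → (1.79,-5.58)
v5: (4.5,-1.5) → rotate → (3.60874,-3.07847) → ×s → (5.41875,-4.62252) → (5.42,-4.62)
v6: (1.5,4) → rotate → (2.89092,3.14525) → ×s → (4.34089,4.72279) → (4.34,4.72)
v7: (-4.5,5) → rotate → (-2.29585,6.32290) → ×s → (-3.44736,9.49423) → (-3.45,9.49)

Cross-section at z=3.75: (-6.83,1.14) (-6.69,-0.53) (-5.60,-5.83) (1.79,-5.58) (5.42,-4.62) (4.34,4.72) (-3.45,9.49)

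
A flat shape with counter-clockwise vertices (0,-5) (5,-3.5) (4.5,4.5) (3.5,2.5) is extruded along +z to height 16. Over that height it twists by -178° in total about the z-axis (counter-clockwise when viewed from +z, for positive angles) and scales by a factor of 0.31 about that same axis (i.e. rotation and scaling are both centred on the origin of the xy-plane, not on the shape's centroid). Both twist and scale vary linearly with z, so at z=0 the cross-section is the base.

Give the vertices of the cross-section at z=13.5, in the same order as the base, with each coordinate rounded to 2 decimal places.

Cross-section at z=13.5: (-1.04,1.81) (-2.54,0.23) (-0.70,-2.57) (-0.75,-1.63)

t = z/height = 13.5/16 = 0.84375
s = 1 + (scale-1)·z/height = 1 + (0.31-1)·13.5/16 = 0.417813
θ = twist·z/height = -178°·13.5/16 = -150.1875° = -2.621266 rad
cos θ = -0.867657, sin θ = -0.497163 (intermediates below are computed at full precision and shown rounded to 5 d.p.)
v1: (0,-5) → rotate → (-2.48582,4.33829) → ×s → (-1.03861,1.81259) → (-1.04,1.81)
v2: (5,-3.5) → rotate → (-6.07836,0.55098) → ×s → (-2.53961,0.23021) → (-2.54,0.23)
v3: (4.5,4.5) → rotate → (-1.66722,-6.14169) → ×s → (-0.69659,-2.56608) → (-0.70,-2.57)
v4: (3.5,2.5) → rotate → (-1.79389,-3.90921) → ×s → (-0.74951,-1.63332) → (-0.75,-1.63)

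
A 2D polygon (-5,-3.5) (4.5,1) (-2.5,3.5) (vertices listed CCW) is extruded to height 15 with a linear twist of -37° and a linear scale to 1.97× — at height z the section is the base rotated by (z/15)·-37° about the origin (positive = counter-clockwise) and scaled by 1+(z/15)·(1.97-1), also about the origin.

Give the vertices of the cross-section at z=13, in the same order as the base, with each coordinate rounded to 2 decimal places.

t = z/height = 13/15 = 0.866667
s = 1 + (scale-1)·z/height = 1 + (1.97-1)·13/15 = 1.840667
θ = twist·z/height = -37°·13/15 = -32.0667° = -0.559669 rad
cos θ = 0.847431, sin θ = -0.530906 (intermediates below are computed at full precision and shown rounded to 5 d.p.)
v1: (-5,-3.5) → rotate → (-6.09532,-0.31148) → ×s → (-11.21946,-0.57333) → (-11.22,-0.57)
v2: (4.5,1) → rotate → (4.34434,-1.54164) → ×s → (7.99649,-2.83765) → (8.00,-2.84)
v3: (-2.5,3.5) → rotate → (-0.26041,4.29327) → ×s → (-0.47932,7.90248) → (-0.48,7.90)

Cross-section at z=13: (-11.22,-0.57) (8.00,-2.84) (-0.48,7.90)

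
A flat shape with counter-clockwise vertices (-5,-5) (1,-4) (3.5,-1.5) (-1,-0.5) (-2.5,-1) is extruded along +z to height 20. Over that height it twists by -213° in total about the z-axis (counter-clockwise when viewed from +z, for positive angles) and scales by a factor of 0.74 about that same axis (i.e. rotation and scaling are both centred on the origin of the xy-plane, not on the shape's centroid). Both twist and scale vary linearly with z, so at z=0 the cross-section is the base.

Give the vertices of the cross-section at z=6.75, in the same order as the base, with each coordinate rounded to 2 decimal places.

Cross-section at z=6.75: (-5.75,2.92) (-3.18,-2.00) (-0.31,-3.46) (-0.72,0.73) (-1.58,1.88)

t = z/height = 6.75/20 = 0.3375
s = 1 + (scale-1)·z/height = 1 + (0.74-1)·6.75/20 = 0.912250
θ = twist·z/height = -213°·6.75/20 = -71.8875° = -1.254674 rad
cos θ = 0.310884, sin θ = -0.950448 (intermediates below are computed at full precision and shown rounded to 5 d.p.)
v1: (-5,-5) → rotate → (-6.30666,3.19782) → ×s → (-5.75325,2.91721) → (-5.75,2.92)
v2: (1,-4) → rotate → (-3.49091,-2.19398) → ×s → (-3.18458,-2.00146) → (-3.18,-2.00)
v3: (3.5,-1.5) → rotate → (-0.33758,-3.79289) → ×s → (-0.30796,-3.46007) → (-0.31,-3.46)
v4: (-1,-0.5) → rotate → (-0.78611,0.79501) → ×s → (-0.71713,0.72524) → (-0.72,0.73)
v5: (-2.5,-1) → rotate → (-1.72766,2.06524) → ×s → (-1.57606,1.88401) → (-1.58,1.88)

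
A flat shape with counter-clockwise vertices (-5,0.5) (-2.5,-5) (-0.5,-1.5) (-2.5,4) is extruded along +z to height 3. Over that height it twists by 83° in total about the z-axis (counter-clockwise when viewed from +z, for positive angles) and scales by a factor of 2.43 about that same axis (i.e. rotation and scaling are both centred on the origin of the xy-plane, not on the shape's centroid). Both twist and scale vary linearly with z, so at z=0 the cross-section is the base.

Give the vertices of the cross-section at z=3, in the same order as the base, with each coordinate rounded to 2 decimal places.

t = z/height = 3/3 = 1
s = 1 + (scale-1)·z/height = 1 + (2.43-1)·3/3 = 2.430000
θ = twist·z/height = 83°·3/3 = 83.0000° = 1.448623 rad
cos θ = 0.121869, sin θ = 0.992546 (intermediates below are computed at full precision and shown rounded to 5 d.p.)
v1: (-5,0.5) → rotate → (-1.10562,-4.90180) → ×s → (-2.68666,-11.91136) → (-2.69,-11.91)
v2: (-2.5,-5) → rotate → (4.65806,-3.09071) → ×s → (11.31908,-7.51043) → (11.32,-7.51)
v3: (-0.5,-1.5) → rotate → (1.42788,-0.67908) → ×s → (3.46976,-1.65016) → (3.47,-1.65)
v4: (-2.5,4) → rotate → (-4.27486,-1.99389) → ×s → (-10.38790,-4.84515) → (-10.39,-4.85)

Cross-section at z=3: (-2.69,-11.91) (11.32,-7.51) (3.47,-1.65) (-10.39,-4.85)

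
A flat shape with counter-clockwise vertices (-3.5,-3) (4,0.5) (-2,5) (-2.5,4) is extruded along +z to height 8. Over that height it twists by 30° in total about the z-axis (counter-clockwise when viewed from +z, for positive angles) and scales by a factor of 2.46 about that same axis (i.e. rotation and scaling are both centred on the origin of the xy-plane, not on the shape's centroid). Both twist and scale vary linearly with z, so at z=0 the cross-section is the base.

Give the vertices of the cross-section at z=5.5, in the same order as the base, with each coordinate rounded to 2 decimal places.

Cross-section at z=5.5: (-4.45,-8.10) (7.15,3.76) (-7.28,7.96) (-7.51,5.74)

t = z/height = 5.5/8 = 0.6875
s = 1 + (scale-1)·z/height = 1 + (2.46-1)·5.5/8 = 2.003750
θ = twist·z/height = 30°·5.5/8 = 20.6250° = 0.359974 rad
cos θ = 0.935906, sin θ = 0.352250 (intermediates below are computed at full precision and shown rounded to 5 d.p.)
v1: (-3.5,-3) → rotate → (-2.21892,-4.04059) → ×s → (-4.44616,-8.09634) → (-4.45,-8.10)
v2: (4,0.5) → rotate → (3.56750,1.87695) → ×s → (7.14838,3.76094) → (7.15,3.76)
v3: (-2,5) → rotate → (-3.63306,3.97503) → ×s → (-7.27975,7.96497) → (-7.28,7.96)
v4: (-2.5,4) → rotate → (-3.74877,2.86300) → ×s → (-7.51159,5.73673) → (-7.51,5.74)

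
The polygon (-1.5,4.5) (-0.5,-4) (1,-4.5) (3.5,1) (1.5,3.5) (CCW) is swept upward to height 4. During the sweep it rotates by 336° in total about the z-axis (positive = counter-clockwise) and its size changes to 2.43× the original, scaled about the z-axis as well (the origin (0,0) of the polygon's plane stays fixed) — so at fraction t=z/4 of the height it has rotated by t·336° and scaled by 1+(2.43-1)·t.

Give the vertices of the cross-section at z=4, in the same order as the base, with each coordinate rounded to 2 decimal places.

Cross-section at z=4: (1.12,11.47) (-5.06,-8.39) (-2.23,-10.98) (8.76,-1.24) (6.79,6.29)

t = z/height = 4/4 = 1
s = 1 + (scale-1)·z/height = 1 + (2.43-1)·4/4 = 2.430000
θ = twist·z/height = 336°·4/4 = 336.0000° = 5.864306 rad
cos θ = 0.913545, sin θ = -0.406737 (intermediates below are computed at full precision and shown rounded to 5 d.p.)
v1: (-1.5,4.5) → rotate → (0.46000,4.72106) → ×s → (1.11779,11.47217) → (1.12,11.47)
v2: (-0.5,-4) → rotate → (-2.08372,-3.45081) → ×s → (-5.06344,-8.38548) → (-5.06,-8.39)
v3: (1,-4.5) → rotate → (-0.91677,-4.51769) → ×s → (-2.22775,-10.97799) → (-2.23,-10.98)
v4: (3.5,1) → rotate → (3.60415,-0.51003) → ×s → (8.75807,-1.23938) → (8.76,-1.24)
v5: (1.5,3.5) → rotate → (2.79390,2.58730) → ×s → (6.78917,6.28715) → (6.79,6.29)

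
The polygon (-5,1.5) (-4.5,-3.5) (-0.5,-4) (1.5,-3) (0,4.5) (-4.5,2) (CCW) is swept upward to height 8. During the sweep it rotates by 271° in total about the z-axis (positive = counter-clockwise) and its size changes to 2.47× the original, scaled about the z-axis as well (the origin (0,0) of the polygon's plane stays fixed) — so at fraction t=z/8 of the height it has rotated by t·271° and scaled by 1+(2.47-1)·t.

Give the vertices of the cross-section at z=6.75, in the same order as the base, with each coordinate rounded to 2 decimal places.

Cross-section at z=6.75: (9.92,6.19) (0.77,12.75) (-5.99,6.76) (-7.27,1.92) (7.57,-6.66) (10.02,4.61)

t = z/height = 6.75/8 = 0.84375
s = 1 + (scale-1)·z/height = 1 + (2.47-1)·6.75/8 = 2.240313
θ = twist·z/height = 271°·6.75/8 = 228.6563° = 3.990804 rad
cos θ = -0.660575, sin θ = -0.750760 (intermediates below are computed at full precision and shown rounded to 5 d.p.)
v1: (-5,1.5) → rotate → (4.42902,2.76294) → ×s → (9.92238,6.18984) → (9.92,6.19)
v2: (-4.5,-3.5) → rotate → (0.34493,5.69043) → ×s → (0.77275,12.74835) → (0.77,12.75)
v3: (-0.5,-4) → rotate → (-2.67275,3.01768) → ×s → (-5.98780,6.76055) → (-5.99,6.76)
v4: (1.5,-3) → rotate → (-3.24314,0.85559) → ×s → (-7.26565,1.91678) → (-7.27,1.92)
v5: (0,4.5) → rotate → (3.37842,-2.97259) → ×s → (7.56872,-6.65953) → (7.57,-6.66)
v6: (-4.5,2) → rotate → (4.47411,2.05727) → ×s → (10.02340,4.60893) → (10.02,4.61)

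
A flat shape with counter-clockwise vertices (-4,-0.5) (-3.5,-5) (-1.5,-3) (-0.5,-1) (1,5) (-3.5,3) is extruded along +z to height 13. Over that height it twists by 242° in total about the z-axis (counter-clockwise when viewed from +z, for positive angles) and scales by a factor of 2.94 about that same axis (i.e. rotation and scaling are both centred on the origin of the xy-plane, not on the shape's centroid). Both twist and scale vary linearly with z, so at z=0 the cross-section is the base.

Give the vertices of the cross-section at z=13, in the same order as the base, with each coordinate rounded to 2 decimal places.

Cross-section at z=13: (4.22,11.07) (-8.15,15.99) (-5.72,8.03) (-1.91,2.68) (11.60,-9.50) (12.62,4.94)

t = z/height = 13/13 = 1
s = 1 + (scale-1)·z/height = 1 + (2.94-1)·13/13 = 2.940000
θ = twist·z/height = 242°·13/13 = 242.0000° = 4.223697 rad
cos θ = -0.469472, sin θ = -0.882948 (intermediates below are computed at full precision and shown rounded to 5 d.p.)
v1: (-4,-0.5) → rotate → (1.43641,3.76653) → ×s → (4.22305,11.07359) → (4.22,11.07)
v2: (-3.5,-5) → rotate → (-2.77159,5.43767) → ×s → (-8.14847,15.98676) → (-8.15,15.99)
v3: (-1.5,-3) → rotate → (-1.94464,2.73284) → ×s → (-5.71723,8.03454) → (-5.72,8.03)
v4: (-0.5,-1) → rotate → (-0.64821,0.91095) → ×s → (-1.90574,2.67818) → (-1.91,2.68)
v5: (1,5) → rotate → (3.94527,-3.23031) → ×s → (11.59908,-9.49710) → (11.60,-9.50)
v6: (-3.5,3) → rotate → (4.29199,1.68190) → ×s → (12.61846,4.94479) → (12.62,4.94)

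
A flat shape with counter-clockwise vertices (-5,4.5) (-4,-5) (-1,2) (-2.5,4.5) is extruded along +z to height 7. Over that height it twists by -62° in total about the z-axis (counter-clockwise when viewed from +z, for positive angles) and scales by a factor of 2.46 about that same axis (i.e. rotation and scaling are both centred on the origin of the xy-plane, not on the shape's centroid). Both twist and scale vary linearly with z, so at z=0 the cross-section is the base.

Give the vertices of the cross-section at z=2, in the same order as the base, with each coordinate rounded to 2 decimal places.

t = z/height = 2/7 = 0.285714
s = 1 + (scale-1)·z/height = 1 + (2.46-1)·2/7 = 1.417143
θ = twist·z/height = -62°·2/7 = -17.7143° = -0.309173 rad
cos θ = 0.952586, sin θ = -0.304271 (intermediates below are computed at full precision and shown rounded to 5 d.p.)
v1: (-5,4.5) → rotate → (-3.39371,5.80799) → ×s → (-4.80937,8.23075) → (-4.81,8.23)
v2: (-4,-5) → rotate → (-5.33170,-3.54585) → ×s → (-7.55577,-5.02497) → (-7.56,-5.02)
v3: (-1,2) → rotate → (-0.34404,2.20944) → ×s → (-0.48756,3.13109) → (-0.49,3.13)
v4: (-2.5,4.5) → rotate → (-1.01225,5.04731) → ×s → (-1.43450,7.15276) → (-1.43,7.15)

Cross-section at z=2: (-4.81,8.23) (-7.56,-5.02) (-0.49,3.13) (-1.43,7.15)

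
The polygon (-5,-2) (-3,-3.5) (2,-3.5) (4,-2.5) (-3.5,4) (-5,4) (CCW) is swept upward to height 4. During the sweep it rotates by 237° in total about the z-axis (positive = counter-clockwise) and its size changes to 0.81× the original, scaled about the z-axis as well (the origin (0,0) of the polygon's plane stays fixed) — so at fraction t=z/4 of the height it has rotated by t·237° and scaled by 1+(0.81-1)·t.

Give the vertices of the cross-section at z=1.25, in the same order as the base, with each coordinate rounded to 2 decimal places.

Cross-section at z=1.25: (0.52,-5.04) (2.39,-3.62) (3.68,0.90) (3.29,2.97) (-4.52,-2.13) (-4.91,-3.49)

t = z/height = 1.25/4 = 0.3125
s = 1 + (scale-1)·z/height = 1 + (0.81-1)·1.25/4 = 0.940625
θ = twist·z/height = 237°·1.25/4 = 74.0625° = 1.292634 rad
cos θ = 0.274589, sin θ = 0.961562 (intermediates below are computed at full precision and shown rounded to 5 d.p.)
v1: (-5,-2) → rotate → (0.55018,-5.35699) → ×s → (0.51751,-5.03892) → (0.52,-5.04)
v2: (-3,-3.5) → rotate → (2.54170,-3.84575) → ×s → (2.39079,-3.61740) → (2.39,-3.62)
v3: (2,-3.5) → rotate → (3.91464,0.96206) → ×s → (3.68221,0.90494) → (3.68,0.90)
v4: (4,-2.5) → rotate → (3.50226,3.15978) → ×s → (3.29431,2.97216) → (3.29,2.97)
v5: (-3.5,4) → rotate → (-4.80731,-2.26711) → ×s → (-4.52187,-2.13250) → (-4.52,-2.13)
v6: (-5,4) → rotate → (-5.21919,-3.70945) → ×s → (-4.90930,-3.48921) → (-4.91,-3.49)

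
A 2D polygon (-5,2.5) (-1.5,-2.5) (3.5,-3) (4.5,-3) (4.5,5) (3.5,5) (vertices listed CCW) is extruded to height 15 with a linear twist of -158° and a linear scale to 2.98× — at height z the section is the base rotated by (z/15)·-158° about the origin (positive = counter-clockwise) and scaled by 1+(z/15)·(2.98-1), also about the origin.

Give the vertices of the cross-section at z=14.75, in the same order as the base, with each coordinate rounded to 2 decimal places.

t = z/height = 14.75/15 = 0.983333
s = 1 + (scale-1)·z/height = 1 + (2.98-1)·14.75/15 = 2.947000
θ = twist·z/height = -158°·14.75/15 = -155.3667° = -2.711660 rad
cos θ = -0.908994, sin θ = -0.416810 (intermediates below are computed at full precision and shown rounded to 5 d.p.)
v1: (-5,2.5) → rotate → (5.58699,-0.18844) → ×s → (16.46487,-0.55532) → (16.46,-0.56)
v2: (-1.5,-2.5) → rotate → (0.32147,2.89770) → ×s → (0.94736,8.53952) → (0.95,8.54)
v3: (3.5,-3) → rotate → (-4.43191,1.26815) → ×s → (-13.06083,3.73723) → (-13.06,3.74)
v4: (4.5,-3) → rotate → (-5.34090,0.85134) → ×s → (-15.73964,2.50889) → (-15.74,2.51)
v5: (4.5,5) → rotate → (-2.00642,-6.42061) → ×s → (-5.91293,-18.92154) → (-5.91,-18.92)
v6: (3.5,5) → rotate → (-1.09743,-6.00380) → ×s → (-3.23413,-17.69321) → (-3.23,-17.69)

Cross-section at z=14.75: (16.46,-0.56) (0.95,8.54) (-13.06,3.74) (-15.74,2.51) (-5.91,-18.92) (-3.23,-17.69)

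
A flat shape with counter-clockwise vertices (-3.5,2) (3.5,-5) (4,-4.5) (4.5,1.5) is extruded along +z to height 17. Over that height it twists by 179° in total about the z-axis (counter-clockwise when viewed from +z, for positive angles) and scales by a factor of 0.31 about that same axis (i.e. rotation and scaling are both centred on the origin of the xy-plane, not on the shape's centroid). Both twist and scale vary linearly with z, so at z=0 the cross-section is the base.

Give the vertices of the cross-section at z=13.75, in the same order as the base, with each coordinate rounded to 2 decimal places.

Cross-section at z=13.75: (0.75,-1.61) (0.01,2.70) (-0.30,2.64) (-2.01,0.61)

t = z/height = 13.75/17 = 0.808824
s = 1 + (scale-1)·z/height = 1 + (0.31-1)·13.75/17 = 0.441912
θ = twist·z/height = 179°·13.75/17 = 144.7794° = 2.526877 rad
cos θ = -0.816938, sin θ = 0.576726 (intermediates below are computed at full precision and shown rounded to 5 d.p.)
v1: (-3.5,2) → rotate → (1.70583,-3.65242) → ×s → (0.75383,-1.61405) → (0.75,-1.61)
v2: (3.5,-5) → rotate → (0.02435,6.10323) → ×s → (0.01076,2.69709) → (0.01,2.70)
v3: (4,-4.5) → rotate → (-0.67248,5.98312) → ×s → (-0.29718,2.64401) → (-0.30,2.64)
v4: (4.5,1.5) → rotate → (-4.54131,1.36986) → ×s → (-2.00686,0.60536) → (-2.01,0.61)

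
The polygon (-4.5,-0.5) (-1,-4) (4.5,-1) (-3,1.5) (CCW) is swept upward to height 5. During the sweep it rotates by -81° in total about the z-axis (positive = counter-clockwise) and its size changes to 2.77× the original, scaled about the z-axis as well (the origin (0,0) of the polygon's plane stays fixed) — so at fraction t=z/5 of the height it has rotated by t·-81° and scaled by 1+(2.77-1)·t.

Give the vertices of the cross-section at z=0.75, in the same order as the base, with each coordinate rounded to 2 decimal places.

t = z/height = 0.75/5 = 0.15
s = 1 + (scale-1)·z/height = 1 + (2.77-1)·0.75/5 = 1.265500
θ = twist·z/height = -81°·0.75/5 = -12.1500° = -0.212058 rad
cos θ = 0.977600, sin θ = -0.210472 (intermediates below are computed at full precision and shown rounded to 5 d.p.)
v1: (-4.5,-0.5) → rotate → (-4.50444,0.45832) → ×s → (-5.70036,0.58001) → (-5.70,0.58)
v2: (-1,-4) → rotate → (-1.81949,-3.69993) → ×s → (-2.30256,-4.68226) → (-2.30,-4.68)
v3: (4.5,-1) → rotate → (4.18873,-1.92472) → ×s → (5.30084,-2.43574) → (5.30,-2.44)
v4: (-3,1.5) → rotate → (-2.61709,2.09782) → ×s → (-3.31193,2.65479) → (-3.31,2.65)

Cross-section at z=0.75: (-5.70,0.58) (-2.30,-4.68) (5.30,-2.44) (-3.31,2.65)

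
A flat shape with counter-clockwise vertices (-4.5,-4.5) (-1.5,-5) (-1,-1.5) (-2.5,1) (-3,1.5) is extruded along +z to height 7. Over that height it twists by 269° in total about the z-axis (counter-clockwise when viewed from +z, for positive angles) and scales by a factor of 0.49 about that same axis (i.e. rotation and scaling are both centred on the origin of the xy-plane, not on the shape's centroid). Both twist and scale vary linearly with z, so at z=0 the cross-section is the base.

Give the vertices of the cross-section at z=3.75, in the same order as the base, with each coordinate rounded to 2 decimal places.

Cross-section at z=3.75: (4.57,0.73) (3.01,2.30) (1.23,0.46) (1.05,-1.65) (1.13,-2.16)

t = z/height = 3.75/7 = 0.535714
s = 1 + (scale-1)·z/height = 1 + (0.49-1)·3.75/7 = 0.726786
θ = twist·z/height = 269°·3.75/7 = 144.1071° = 2.515144 rad
cos θ = -0.810115, sin θ = 0.586271 (intermediates below are computed at full precision and shown rounded to 5 d.p.)
v1: (-4.5,-4.5) → rotate → (6.28374,1.00730) → ×s → (4.56693,0.73209) → (4.57,0.73)
v2: (-1.5,-5) → rotate → (4.14653,3.17117) → ×s → (3.01364,2.30476) → (3.01,2.30)
v3: (-1,-1.5) → rotate → (1.68952,0.62890) → ×s → (1.22792,0.45708) → (1.23,0.46)
v4: (-2.5,1) → rotate → (1.43902,-2.27579) → ×s → (1.04586,-1.65401) → (1.05,-1.65)
v5: (-3,1.5) → rotate → (1.55094,-2.97399) → ×s → (1.12720,-2.16145) → (1.13,-2.16)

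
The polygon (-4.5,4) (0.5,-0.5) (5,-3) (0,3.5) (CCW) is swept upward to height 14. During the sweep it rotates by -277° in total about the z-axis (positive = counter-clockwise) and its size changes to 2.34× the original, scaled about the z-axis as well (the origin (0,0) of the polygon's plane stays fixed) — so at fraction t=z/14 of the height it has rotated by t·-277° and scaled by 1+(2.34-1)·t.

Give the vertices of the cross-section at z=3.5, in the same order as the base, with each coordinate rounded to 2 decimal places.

Cross-section at z=3.5: (2.87,7.51) (-0.39,-0.86) (-1.38,-7.66) (4.37,1.66)

t = z/height = 3.5/14 = 0.25
s = 1 + (scale-1)·z/height = 1 + (2.34-1)·3.5/14 = 1.335000
θ = twist·z/height = -277°·3.5/14 = -69.2500° = -1.208641 rad
cos θ = 0.354291, sin θ = -0.935135 (intermediates below are computed at full precision and shown rounded to 5 d.p.)
v1: (-4.5,4) → rotate → (2.14623,5.62527) → ×s → (2.86522,7.50974) → (2.87,7.51)
v2: (0.5,-0.5) → rotate → (-0.29042,-0.64471) → ×s → (-0.38771,-0.86069) → (-0.39,-0.86)
v3: (5,-3) → rotate → (-1.03395,-5.73855) → ×s → (-1.38032,-7.66096) → (-1.38,-7.66)
v4: (0,3.5) → rotate → (3.27297,1.24002) → ×s → (4.36942,1.65542) → (4.37,1.66)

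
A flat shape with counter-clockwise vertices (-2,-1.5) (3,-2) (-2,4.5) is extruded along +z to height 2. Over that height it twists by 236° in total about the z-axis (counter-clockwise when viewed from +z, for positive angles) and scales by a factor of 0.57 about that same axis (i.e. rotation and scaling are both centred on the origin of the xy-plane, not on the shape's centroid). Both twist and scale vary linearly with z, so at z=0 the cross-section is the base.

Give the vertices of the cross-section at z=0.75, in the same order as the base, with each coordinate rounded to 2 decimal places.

Cross-section at z=0.75: (1.21,-1.71) (1.74,2.47) (-3.82,-1.58)

t = z/height = 0.75/2 = 0.375
s = 1 + (scale-1)·z/height = 1 + (0.57-1)·0.75/2 = 0.838750
θ = twist·z/height = 236°·0.75/2 = 88.5000° = 1.544616 rad
cos θ = 0.026177, sin θ = 0.999657 (intermediates below are computed at full precision and shown rounded to 5 d.p.)
v1: (-2,-1.5) → rotate → (1.44713,-2.03858) → ×s → (1.21378,-1.70986) → (1.21,-1.71)
v2: (3,-2) → rotate → (2.07785,2.94662) → ×s → (1.74279,2.47148) → (1.74,2.47)
v3: (-2,4.5) → rotate → (-4.55081,-1.88152) → ×s → (-3.81699,-1.57812) → (-3.82,-1.58)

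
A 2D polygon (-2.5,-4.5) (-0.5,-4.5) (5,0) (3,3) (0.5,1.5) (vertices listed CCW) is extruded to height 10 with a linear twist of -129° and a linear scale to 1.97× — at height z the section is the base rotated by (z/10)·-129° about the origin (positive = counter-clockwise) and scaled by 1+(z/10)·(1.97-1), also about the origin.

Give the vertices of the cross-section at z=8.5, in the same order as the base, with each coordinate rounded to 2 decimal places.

Cross-section at z=8.5: (-6.20,7.06) (-7.43,3.62) (-3.07,-8.59) (3.31,-7.00) (2.27,-1.78)

t = z/height = 8.5/10 = 0.85
s = 1 + (scale-1)·z/height = 1 + (1.97-1)·8.5/10 = 1.824500
θ = twist·z/height = -129°·8.5/10 = -109.6500° = -1.913754 rad
cos θ = -0.336274, sin θ = -0.941764 (intermediates below are computed at full precision and shown rounded to 5 d.p.)
v1: (-2.5,-4.5) → rotate → (-3.39726,3.86764) → ×s → (-6.19829,7.05651) → (-6.20,7.06)
v2: (-0.5,-4.5) → rotate → (-4.06980,1.98411) → ×s → (-7.42536,3.62001) → (-7.43,3.62)
v3: (5,0) → rotate → (-1.68137,-4.70882) → ×s → (-3.06766,-8.59125) → (-3.07,-8.59)
v4: (3,3) → rotate → (1.81647,-3.83411) → ×s → (3.31415,-6.99534) → (3.31,-7.00)
v5: (0.5,1.5) → rotate → (1.24451,-0.97529) → ×s → (2.27061,-1.77942) → (2.27,-1.78)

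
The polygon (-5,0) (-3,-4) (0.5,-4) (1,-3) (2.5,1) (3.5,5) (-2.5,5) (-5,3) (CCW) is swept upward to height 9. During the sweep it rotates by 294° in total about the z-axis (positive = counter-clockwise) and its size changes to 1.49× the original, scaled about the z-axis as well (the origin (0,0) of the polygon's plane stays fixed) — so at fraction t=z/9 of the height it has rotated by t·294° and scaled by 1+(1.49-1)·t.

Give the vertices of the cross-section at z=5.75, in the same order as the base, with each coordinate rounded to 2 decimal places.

t = z/height = 5.75/9 = 0.638889
s = 1 + (scale-1)·z/height = 1 + (1.49-1)·5.75/9 = 1.313056
θ = twist·z/height = 294°·5.75/9 = 187.8333° = 3.278310 rad
cos θ = -0.990669, sin θ = -0.136292 (intermediates below are computed at full precision and shown rounded to 5 d.p.)
v1: (-5,0) → rotate → (4.95334,0.68146) → ×s → (6.50402,0.89479) → (6.50,0.89)
v2: (-3,-4) → rotate → (2.42684,4.37155) → ×s → (3.18657,5.74009) → (3.19,5.74)
v3: (0.5,-4) → rotate → (-1.04050,3.89453) → ×s → (-1.36624,5.11373) → (-1.37,5.11)
v4: (1,-3) → rotate → (-1.39954,2.83571) → ×s → (-1.83768,3.72345) → (-1.84,3.72)
v5: (2.5,1) → rotate → (-2.34038,-1.33140) → ×s → (-3.07305,-1.74820) → (-3.07,-1.75)
v6: (3.5,5) → rotate → (-2.78588,-5.43037) → ×s → (-3.65802,-7.13037) → (-3.66,-7.13)
v7: (-2.5,5) → rotate → (3.15813,-4.61261) → ×s → (4.14680,-6.05662) → (4.15,-6.06)
v8: (-5,3) → rotate → (5.36222,-2.29055) → ×s → (7.04089,-3.00761) → (7.04,-3.01)

Cross-section at z=5.75: (6.50,0.89) (3.19,5.74) (-1.37,5.11) (-1.84,3.72) (-3.07,-1.75) (-3.66,-7.13) (4.15,-6.06) (7.04,-3.01)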